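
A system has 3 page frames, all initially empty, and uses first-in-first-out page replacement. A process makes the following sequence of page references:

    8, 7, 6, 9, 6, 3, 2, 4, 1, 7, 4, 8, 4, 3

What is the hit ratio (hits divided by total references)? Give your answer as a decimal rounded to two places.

0.14

8 -> fault, frames {8}
7 -> fault, frames {8,7}
6 -> fault, frames {8,7,6}
9 -> fault, evict 8, frames {7,6,9}
6 -> hit
3 -> fault, evict 7, frames {6,9,3}
2 -> fault, evict 6, frames {9,3,2}
4 -> fault, evict 9, frames {3,2,4}
1 -> fault, evict 3, frames {2,4,1}
7 -> fault, evict 2, frames {4,1,7}
4 -> hit
8 -> fault, evict 4, frames {1,7,8}
4 -> fault, evict 1, frames {7,8,4}
3 -> fault, evict 7, frames {8,4,3}
Hits: 2 of 14 references → 2/14 = 0.1429.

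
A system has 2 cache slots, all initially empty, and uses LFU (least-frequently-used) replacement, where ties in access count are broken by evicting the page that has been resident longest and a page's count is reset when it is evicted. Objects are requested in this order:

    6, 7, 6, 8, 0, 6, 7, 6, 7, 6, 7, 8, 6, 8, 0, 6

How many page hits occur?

6: miss, frames (6)
7: miss, frames (6 7)
6: hit
8: miss, evict 7, frames (6 8)
0: miss, evict 8, frames (6 0)
6: hit
7: miss, evict 0, frames (6 7)
6: hit
7: hit
6: hit
7: hit
8: miss, evict 7, frames (6 8)
6: hit
8: hit
0: miss, evict 8, frames (6 0)
6: hit
Hits: 9.

9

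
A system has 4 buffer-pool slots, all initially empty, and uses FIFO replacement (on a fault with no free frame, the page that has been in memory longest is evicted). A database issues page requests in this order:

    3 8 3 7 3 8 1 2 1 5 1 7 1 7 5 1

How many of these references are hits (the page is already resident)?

10

3 -> miss, frames [3]
8 -> miss, frames [3, 8]
3 -> hit
7 -> miss, frames [3, 8, 7]
3 -> hit
8 -> hit
1 -> miss, frames [3, 8, 7, 1]
2 -> miss, evict 3, frames [8, 7, 1, 2]
1 -> hit
5 -> miss, evict 8, frames [7, 1, 2, 5]
1 -> hit
7 -> hit
1 -> hit
7 -> hit
5 -> hit
1 -> hit
Hits: 10.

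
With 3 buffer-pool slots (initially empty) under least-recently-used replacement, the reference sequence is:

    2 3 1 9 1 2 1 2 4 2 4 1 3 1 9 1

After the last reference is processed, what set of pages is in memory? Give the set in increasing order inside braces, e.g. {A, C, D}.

{1, 3, 9}

2 → fault, frames (2)
3 → fault, frames (2 3)
1 → fault, frames (2 3 1)
9 → fault, evict 2, frames (3 1 9)
1 → hit
2 → fault, evict 3, frames (9 1 2)
1 → hit
2 → hit
4 → fault, evict 9, frames (1 2 4)
2 → hit
4 → hit
1 → hit
3 → fault, evict 2, frames (4 1 3)
1 → hit
9 → fault, evict 4, frames (3 1 9)
1 → hit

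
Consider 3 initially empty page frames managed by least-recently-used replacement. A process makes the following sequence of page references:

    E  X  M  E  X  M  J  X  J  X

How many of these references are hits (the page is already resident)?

6

E -> fault, frames {E}
X -> fault, frames {E,X}
M -> fault, frames {E,X,M}
E -> hit
X -> hit
M -> hit
J -> fault, evict E, frames {X,M,J}
X -> hit
J -> hit
X -> hit
Hits: 6.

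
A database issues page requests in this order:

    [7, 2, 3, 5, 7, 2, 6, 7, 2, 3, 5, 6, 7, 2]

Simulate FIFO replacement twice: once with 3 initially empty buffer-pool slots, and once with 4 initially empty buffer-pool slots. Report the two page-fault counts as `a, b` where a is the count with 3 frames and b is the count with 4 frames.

3 frames: F F F F F F F . . F F . F F → 11 faults.
4 frames: F F F F . . F F F F F F F F → 12 faults.
12 > 11: adding a frame increased faults — Belady's anomaly.

11, 12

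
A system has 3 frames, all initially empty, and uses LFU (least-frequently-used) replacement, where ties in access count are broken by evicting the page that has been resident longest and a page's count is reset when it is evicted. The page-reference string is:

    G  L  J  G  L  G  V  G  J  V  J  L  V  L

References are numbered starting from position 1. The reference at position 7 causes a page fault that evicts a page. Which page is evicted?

J

pos 1: G: fault, frames [G]
pos 2: L: fault, frames [G, L]
pos 3: J: fault, frames [G, L, J]
pos 4: G: hit
pos 5: L: hit
pos 6: G: hit
pos 7: V: fault, evict J, frames [G, L, V]
At position 7, page J is evicted.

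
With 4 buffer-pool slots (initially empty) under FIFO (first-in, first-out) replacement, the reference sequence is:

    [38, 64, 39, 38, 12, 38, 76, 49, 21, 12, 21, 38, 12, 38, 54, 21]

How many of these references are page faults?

10

38 -> miss, frames [38]
64 -> miss, frames [38, 64]
39 -> miss, frames [38, 64, 39]
38 -> hit
12 -> miss, frames [38, 64, 39, 12]
38 -> hit
76 -> miss, evict 38, frames [64, 39, 12, 76]
49 -> miss, evict 64, frames [39, 12, 76, 49]
21 -> miss, evict 39, frames [12, 76, 49, 21]
12 -> hit
21 -> hit
38 -> miss, evict 12, frames [76, 49, 21, 38]
12 -> miss, evict 76, frames [49, 21, 38, 12]
38 -> hit
54 -> miss, evict 49, frames [21, 38, 12, 54]
21 -> hit
Page faults: 10.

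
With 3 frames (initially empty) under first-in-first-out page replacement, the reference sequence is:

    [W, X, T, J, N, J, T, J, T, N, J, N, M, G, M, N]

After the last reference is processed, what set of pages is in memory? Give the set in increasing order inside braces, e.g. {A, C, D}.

W -> fault, frames {W}
X -> fault, frames {W,X}
T -> fault, frames {W,X,T}
J -> fault, evict W, frames {X,T,J}
N -> fault, evict X, frames {T,J,N}
J -> hit
T -> hit
J -> hit
T -> hit
N -> hit
J -> hit
N -> hit
M -> fault, evict T, frames {J,N,M}
G -> fault, evict J, frames {N,M,G}
M -> hit
N -> hit

{G, M, N}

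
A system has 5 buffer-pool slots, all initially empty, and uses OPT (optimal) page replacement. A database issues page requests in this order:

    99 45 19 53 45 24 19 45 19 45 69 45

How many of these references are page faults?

6

99 → fault, frames {99}
45 → fault, frames {99,45}
19 → fault, frames {99,45,19}
53 → fault, frames {99,45,19,53}
45 → hit
24 → fault, frames {99,45,19,53,24}
19 → hit
45 → hit
19 → hit
45 → hit
69 → fault, evict 24, frames {99,45,19,53,69}
45 → hit
Page faults: 6.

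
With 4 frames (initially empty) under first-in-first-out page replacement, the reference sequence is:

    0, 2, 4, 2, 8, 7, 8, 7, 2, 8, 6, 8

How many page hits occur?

6

0 -> fault, frames [0]
2 -> fault, frames [0, 2]
4 -> fault, frames [0, 2, 4]
2 -> hit
8 -> fault, frames [0, 2, 4, 8]
7 -> fault, evict 0, frames [2, 4, 8, 7]
8 -> hit
7 -> hit
2 -> hit
8 -> hit
6 -> fault, evict 2, frames [4, 8, 7, 6]
8 -> hit
Hits: 6.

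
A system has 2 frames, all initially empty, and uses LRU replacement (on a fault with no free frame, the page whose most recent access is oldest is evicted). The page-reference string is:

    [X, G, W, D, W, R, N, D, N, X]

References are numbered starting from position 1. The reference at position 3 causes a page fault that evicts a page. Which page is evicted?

X

pos 1: X → fault, frames [X]
pos 2: G → fault, frames [X, G]
pos 3: W → fault, evict X, frames [G, W]
At position 3, page X is evicted.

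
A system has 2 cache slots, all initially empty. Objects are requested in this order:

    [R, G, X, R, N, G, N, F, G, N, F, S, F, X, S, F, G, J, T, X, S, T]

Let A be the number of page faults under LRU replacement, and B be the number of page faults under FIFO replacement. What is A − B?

1

Under LRU: F F F F F F . F F F F F . F F F F F F F F F → 20 faults.
Under FIFO: F F F F F F . F . F . F F F F F F F F F F F → 19 faults.
A − B = 20 − 19 = 1.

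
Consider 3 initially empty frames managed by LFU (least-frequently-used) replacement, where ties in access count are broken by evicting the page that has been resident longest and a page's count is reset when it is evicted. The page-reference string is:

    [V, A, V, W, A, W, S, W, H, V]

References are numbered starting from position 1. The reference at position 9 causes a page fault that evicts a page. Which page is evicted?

S

pos 1: V: miss, frames [V]
pos 2: A: miss, frames [V, A]
pos 3: V: hit
pos 4: W: miss, frames [V, A, W]
pos 5: A: hit
pos 6: W: hit
pos 7: S: miss, evict V, frames [A, W, S]
pos 8: W: hit
pos 9: H: miss, evict S, frames [A, W, H]
At position 9, page S is evicted.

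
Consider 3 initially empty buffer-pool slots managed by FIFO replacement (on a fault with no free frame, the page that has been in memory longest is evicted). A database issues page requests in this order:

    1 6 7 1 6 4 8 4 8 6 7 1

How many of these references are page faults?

1: fault, frames (1)
6: fault, frames (1 6)
7: fault, frames (1 6 7)
1: hit
6: hit
4: fault, evict 1, frames (6 7 4)
8: fault, evict 6, frames (7 4 8)
4: hit
8: hit
6: fault, evict 7, frames (4 8 6)
7: fault, evict 4, frames (8 6 7)
1: fault, evict 8, frames (6 7 1)
Page faults: 8.

8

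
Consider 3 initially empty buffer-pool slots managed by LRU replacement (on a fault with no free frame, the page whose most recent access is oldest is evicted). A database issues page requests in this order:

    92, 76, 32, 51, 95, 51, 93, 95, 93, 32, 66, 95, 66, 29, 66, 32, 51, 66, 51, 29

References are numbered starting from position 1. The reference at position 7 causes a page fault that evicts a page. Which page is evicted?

32

pos 1: 92: miss, frames [92]
pos 2: 76: miss, frames [92, 76]
pos 3: 32: miss, frames [92, 76, 32]
pos 4: 51: miss, evict 92, frames [76, 32, 51]
pos 5: 95: miss, evict 76, frames [32, 51, 95]
pos 6: 51: hit
pos 7: 93: miss, evict 32, frames [95, 51, 93]
At position 7, page 32 is evicted.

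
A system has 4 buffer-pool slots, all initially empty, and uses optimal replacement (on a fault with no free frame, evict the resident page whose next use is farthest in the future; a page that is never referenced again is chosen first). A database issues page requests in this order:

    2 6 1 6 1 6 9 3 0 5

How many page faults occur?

2 -> fault, frames [2]
6 -> fault, frames [2, 6]
1 -> fault, frames [2, 6, 1]
6 -> hit
1 -> hit
6 -> hit
9 -> fault, frames [2, 6, 1, 9]
3 -> fault, evict 9, frames [2, 6, 1, 3]
0 -> fault, evict 3, frames [2, 6, 1, 0]
5 -> fault, evict 0, frames [2, 6, 1, 5]
Page faults: 7.

7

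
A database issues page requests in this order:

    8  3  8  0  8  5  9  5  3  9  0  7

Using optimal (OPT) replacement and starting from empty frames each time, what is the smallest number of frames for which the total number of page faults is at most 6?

f=1: 12 faults
f=2: 8 faults
f=3: 7 faults
f=4: 6 faults
f=5: 6 faults
f=6: 6 faults
Smallest f with faults ≤ 6 is 4.

4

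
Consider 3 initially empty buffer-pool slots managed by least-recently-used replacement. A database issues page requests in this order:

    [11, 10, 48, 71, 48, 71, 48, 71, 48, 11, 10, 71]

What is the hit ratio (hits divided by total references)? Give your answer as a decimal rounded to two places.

0.42

11: miss, frames {11}
10: miss, frames {11,10}
48: miss, frames {11,10,48}
71: miss, evict 11, frames {10,48,71}
48: hit
71: hit
48: hit
71: hit
48: hit
11: miss, evict 10, frames {71,48,11}
10: miss, evict 71, frames {48,11,10}
71: miss, evict 48, frames {11,10,71}
Hits: 5 of 12 references → 5/12 = 0.4167.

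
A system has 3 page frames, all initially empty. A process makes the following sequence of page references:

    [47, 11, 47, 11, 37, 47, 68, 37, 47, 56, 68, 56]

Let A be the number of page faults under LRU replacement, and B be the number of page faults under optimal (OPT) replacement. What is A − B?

Under LRU: F F . . F . F . . F F . → 6 faults.
Under OPT: F F . . F . F . . F . . → 5 faults.
A − B = 6 − 5 = 1.

1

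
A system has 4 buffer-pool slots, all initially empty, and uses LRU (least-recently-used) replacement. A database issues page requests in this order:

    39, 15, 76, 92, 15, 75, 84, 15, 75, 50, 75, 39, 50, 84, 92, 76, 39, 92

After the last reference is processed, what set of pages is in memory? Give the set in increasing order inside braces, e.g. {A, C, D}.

{39, 76, 84, 92}

39: fault, frames (39)
15: fault, frames (39 15)
76: fault, frames (39 15 76)
92: fault, frames (39 15 76 92)
15: hit
75: fault, evict 39, frames (76 92 15 75)
84: fault, evict 76, frames (92 15 75 84)
15: hit
75: hit
50: fault, evict 92, frames (84 15 75 50)
75: hit
39: fault, evict 84, frames (15 50 75 39)
50: hit
84: fault, evict 15, frames (75 39 50 84)
92: fault, evict 75, frames (39 50 84 92)
76: fault, evict 39, frames (50 84 92 76)
39: fault, evict 50, frames (84 92 76 39)
92: hit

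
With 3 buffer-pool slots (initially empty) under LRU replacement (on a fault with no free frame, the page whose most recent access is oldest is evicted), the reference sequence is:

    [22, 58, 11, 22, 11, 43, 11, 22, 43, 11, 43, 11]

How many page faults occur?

4

22 -> miss, frames [22]
58 -> miss, frames [22, 58]
11 -> miss, frames [22, 58, 11]
22 -> hit
11 -> hit
43 -> miss, evict 58, frames [22, 11, 43]
11 -> hit
22 -> hit
43 -> hit
11 -> hit
43 -> hit
11 -> hit
Page faults: 4.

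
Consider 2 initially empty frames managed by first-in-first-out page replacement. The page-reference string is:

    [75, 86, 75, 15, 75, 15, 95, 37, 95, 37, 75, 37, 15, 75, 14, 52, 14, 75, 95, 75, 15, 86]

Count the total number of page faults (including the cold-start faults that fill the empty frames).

14

75: miss, frames {75}
86: miss, frames {75,86}
75: hit
15: miss, evict 75, frames {86,15}
75: miss, evict 86, frames {15,75}
15: hit
95: miss, evict 15, frames {75,95}
37: miss, evict 75, frames {95,37}
95: hit
37: hit
75: miss, evict 95, frames {37,75}
37: hit
15: miss, evict 37, frames {75,15}
75: hit
14: miss, evict 75, frames {15,14}
52: miss, evict 15, frames {14,52}
14: hit
75: miss, evict 14, frames {52,75}
95: miss, evict 52, frames {75,95}
75: hit
15: miss, evict 75, frames {95,15}
86: miss, evict 95, frames {15,86}
Page faults: 14.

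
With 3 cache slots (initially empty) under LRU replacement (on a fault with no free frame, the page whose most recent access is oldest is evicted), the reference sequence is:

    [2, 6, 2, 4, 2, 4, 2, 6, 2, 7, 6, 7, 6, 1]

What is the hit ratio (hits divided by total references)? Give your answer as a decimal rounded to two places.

0.64

2 -> fault, frames (2)
6 -> fault, frames (2 6)
2 -> hit
4 -> fault, frames (6 2 4)
2 -> hit
4 -> hit
2 -> hit
6 -> hit
2 -> hit
7 -> fault, evict 4, frames (6 2 7)
6 -> hit
7 -> hit
6 -> hit
1 -> fault, evict 2, frames (7 6 1)
Hits: 9 of 14 references → 9/14 = 0.6429.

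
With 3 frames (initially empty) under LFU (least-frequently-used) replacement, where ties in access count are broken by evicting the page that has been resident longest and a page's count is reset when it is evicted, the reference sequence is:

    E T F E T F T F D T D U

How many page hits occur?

7

E -> miss, frames {E}
T -> miss, frames {E,T}
F -> miss, frames {E,T,F}
E -> hit
T -> hit
F -> hit
T -> hit
F -> hit
D -> miss, evict E, frames {T,F,D}
T -> hit
D -> hit
U -> miss, evict D, frames {T,F,U}
Hits: 7.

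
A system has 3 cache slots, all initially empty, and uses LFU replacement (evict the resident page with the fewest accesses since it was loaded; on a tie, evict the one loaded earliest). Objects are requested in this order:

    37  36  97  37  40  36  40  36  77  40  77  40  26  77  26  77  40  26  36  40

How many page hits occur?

12

37 → miss, frames (37)
36 → miss, frames (37 36)
97 → miss, frames (37 36 97)
37 → hit
40 → miss, evict 36, frames (37 97 40)
36 → miss, evict 97, frames (37 40 36)
40 → hit
36 → hit
77 → miss, evict 37, frames (40 36 77)
40 → hit
77 → hit
40 → hit
26 → miss, evict 36, frames (40 77 26)
77 → hit
26 → hit
77 → hit
40 → hit
26 → hit
36 → miss, evict 26, frames (40 77 36)
40 → hit
Hits: 12.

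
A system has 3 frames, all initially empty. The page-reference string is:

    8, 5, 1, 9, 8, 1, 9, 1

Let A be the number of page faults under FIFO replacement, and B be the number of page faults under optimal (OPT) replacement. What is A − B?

Under FIFO: F F F F F . . . → 5 faults.
Under OPT: F F F F . . . . → 4 faults.
A − B = 5 − 4 = 1.

1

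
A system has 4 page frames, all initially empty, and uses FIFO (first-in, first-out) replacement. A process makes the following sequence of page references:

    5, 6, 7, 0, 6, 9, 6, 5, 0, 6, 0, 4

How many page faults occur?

5: fault, frames (5)
6: fault, frames (5 6)
7: fault, frames (5 6 7)
0: fault, frames (5 6 7 0)
6: hit
9: fault, evict 5, frames (6 7 0 9)
6: hit
5: fault, evict 6, frames (7 0 9 5)
0: hit
6: fault, evict 7, frames (0 9 5 6)
0: hit
4: fault, evict 0, frames (9 5 6 4)
Page faults: 8.

8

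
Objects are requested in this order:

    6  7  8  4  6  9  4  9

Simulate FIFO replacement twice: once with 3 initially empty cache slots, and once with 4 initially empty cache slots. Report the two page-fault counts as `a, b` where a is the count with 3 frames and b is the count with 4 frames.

6, 5

3 frames: F F F F F F . . → 6 faults.
4 frames: F F F F . F . . → 5 faults.
5 < 6: adding a frame reduced faults, as is typical.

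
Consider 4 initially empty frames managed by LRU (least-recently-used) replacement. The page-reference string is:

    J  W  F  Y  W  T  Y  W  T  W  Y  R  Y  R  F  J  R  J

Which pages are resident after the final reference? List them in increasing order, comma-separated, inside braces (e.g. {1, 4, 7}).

J: fault, frames [J]
W: fault, frames [J, W]
F: fault, frames [J, W, F]
Y: fault, frames [J, W, F, Y]
W: hit
T: fault, evict J, frames [F, Y, W, T]
Y: hit
W: hit
T: hit
W: hit
Y: hit
R: fault, evict F, frames [T, W, Y, R]
Y: hit
R: hit
F: fault, evict T, frames [W, Y, R, F]
J: fault, evict W, frames [Y, R, F, J]
R: hit
J: hit

{F, J, R, Y}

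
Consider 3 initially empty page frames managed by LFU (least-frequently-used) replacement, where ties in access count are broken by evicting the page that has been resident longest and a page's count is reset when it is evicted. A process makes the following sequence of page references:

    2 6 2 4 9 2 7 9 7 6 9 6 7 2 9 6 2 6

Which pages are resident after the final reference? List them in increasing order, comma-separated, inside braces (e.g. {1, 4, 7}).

{2, 6, 7}

2 → fault, frames [2]
6 → fault, frames [2, 6]
2 → hit
4 → fault, frames [2, 6, 4]
9 → fault, evict 6, frames [2, 4, 9]
2 → hit
7 → fault, evict 4, frames [2, 9, 7]
9 → hit
7 → hit
6 → fault, evict 9, frames [2, 7, 6]
9 → fault, evict 6, frames [2, 7, 9]
6 → fault, evict 9, frames [2, 7, 6]
7 → hit
2 → hit
9 → fault, evict 6, frames [2, 7, 9]
6 → fault, evict 9, frames [2, 7, 6]
2 → hit
6 → hit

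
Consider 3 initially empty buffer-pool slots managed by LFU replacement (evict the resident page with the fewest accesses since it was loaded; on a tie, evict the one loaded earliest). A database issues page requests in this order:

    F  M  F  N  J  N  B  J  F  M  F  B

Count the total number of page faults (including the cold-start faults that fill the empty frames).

8

F -> fault, frames (F)
M -> fault, frames (F M)
F -> hit
N -> fault, frames (F M N)
J -> fault, evict M, frames (F N J)
N -> hit
B -> fault, evict J, frames (F N B)
J -> fault, evict B, frames (F N J)
F -> hit
M -> fault, evict J, frames (F N M)
F -> hit
B -> fault, evict M, frames (F N B)
Page faults: 8.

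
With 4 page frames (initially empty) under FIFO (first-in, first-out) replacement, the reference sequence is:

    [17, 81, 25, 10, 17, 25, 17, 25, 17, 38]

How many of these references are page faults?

5

17 → fault, frames [17]
81 → fault, frames [17, 81]
25 → fault, frames [17, 81, 25]
10 → fault, frames [17, 81, 25, 10]
17 → hit
25 → hit
17 → hit
25 → hit
17 → hit
38 → fault, evict 17, frames [81, 25, 10, 38]
Page faults: 5.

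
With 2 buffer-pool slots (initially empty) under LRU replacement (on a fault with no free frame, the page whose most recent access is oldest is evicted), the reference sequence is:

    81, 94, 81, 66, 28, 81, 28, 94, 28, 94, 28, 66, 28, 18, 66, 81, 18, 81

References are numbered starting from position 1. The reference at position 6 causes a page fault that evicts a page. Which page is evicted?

66

pos 1: 81 → miss, frames (81)
pos 2: 94 → miss, frames (81 94)
pos 3: 81 → hit
pos 4: 66 → miss, evict 94, frames (81 66)
pos 5: 28 → miss, evict 81, frames (66 28)
pos 6: 81 → miss, evict 66, frames (28 81)
At position 6, page 66 is evicted.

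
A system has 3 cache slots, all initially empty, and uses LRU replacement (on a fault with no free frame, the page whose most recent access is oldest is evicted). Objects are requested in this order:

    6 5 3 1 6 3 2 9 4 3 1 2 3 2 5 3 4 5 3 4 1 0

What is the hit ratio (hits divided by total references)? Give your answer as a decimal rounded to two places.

0.32

6 -> miss, frames {6}
5 -> miss, frames {6,5}
3 -> miss, frames {6,5,3}
1 -> miss, evict 6, frames {5,3,1}
6 -> miss, evict 5, frames {3,1,6}
3 -> hit
2 -> miss, evict 1, frames {6,3,2}
9 -> miss, evict 6, frames {3,2,9}
4 -> miss, evict 3, frames {2,9,4}
3 -> miss, evict 2, frames {9,4,3}
1 -> miss, evict 9, frames {4,3,1}
2 -> miss, evict 4, frames {3,1,2}
3 -> hit
2 -> hit
5 -> miss, evict 1, frames {3,2,5}
3 -> hit
4 -> miss, evict 2, frames {5,3,4}
5 -> hit
3 -> hit
4 -> hit
1 -> miss, evict 5, frames {3,4,1}
0 -> miss, evict 3, frames {4,1,0}
Hits: 7 of 22 references → 7/22 = 0.3182.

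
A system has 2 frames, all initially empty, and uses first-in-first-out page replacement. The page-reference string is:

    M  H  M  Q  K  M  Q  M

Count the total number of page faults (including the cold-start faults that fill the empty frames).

M → fault, frames {M}
H → fault, frames {M,H}
M → hit
Q → fault, evict M, frames {H,Q}
K → fault, evict H, frames {Q,K}
M → fault, evict Q, frames {K,M}
Q → fault, evict K, frames {M,Q}
M → hit
Page faults: 6.

6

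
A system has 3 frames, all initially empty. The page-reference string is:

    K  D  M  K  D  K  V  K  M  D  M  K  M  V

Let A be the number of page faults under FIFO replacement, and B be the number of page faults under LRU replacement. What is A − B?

Under FIFO: F F F . . . F F . F F . . F → 8 faults.
Under LRU: F F F . . . F . F F . . . F → 7 faults.
A − B = 8 − 7 = 1.

1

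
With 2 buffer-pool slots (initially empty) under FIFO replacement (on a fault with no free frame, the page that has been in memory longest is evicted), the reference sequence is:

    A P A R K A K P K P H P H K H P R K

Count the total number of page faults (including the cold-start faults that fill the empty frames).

14

A: fault, frames [A]
P: fault, frames [A, P]
A: hit
R: fault, evict A, frames [P, R]
K: fault, evict P, frames [R, K]
A: fault, evict R, frames [K, A]
K: hit
P: fault, evict K, frames [A, P]
K: fault, evict A, frames [P, K]
P: hit
H: fault, evict P, frames [K, H]
P: fault, evict K, frames [H, P]
H: hit
K: fault, evict H, frames [P, K]
H: fault, evict P, frames [K, H]
P: fault, evict K, frames [H, P]
R: fault, evict H, frames [P, R]
K: fault, evict P, frames [R, K]
Page faults: 14.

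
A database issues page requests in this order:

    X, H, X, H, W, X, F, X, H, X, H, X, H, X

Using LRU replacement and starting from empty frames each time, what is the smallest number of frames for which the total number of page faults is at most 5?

3

f=1: 14 faults
f=2: 6 faults
f=3: 5 faults
f=4: 4 faults
Smallest f with faults ≤ 5 is 3.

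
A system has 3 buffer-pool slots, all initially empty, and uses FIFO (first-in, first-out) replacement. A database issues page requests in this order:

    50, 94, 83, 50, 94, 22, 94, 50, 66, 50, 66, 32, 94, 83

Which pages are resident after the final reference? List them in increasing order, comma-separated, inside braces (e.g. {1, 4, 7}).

50: fault, frames (50)
94: fault, frames (50 94)
83: fault, frames (50 94 83)
50: hit
94: hit
22: fault, evict 50, frames (94 83 22)
94: hit
50: fault, evict 94, frames (83 22 50)
66: fault, evict 83, frames (22 50 66)
50: hit
66: hit
32: fault, evict 22, frames (50 66 32)
94: fault, evict 50, frames (66 32 94)
83: fault, evict 66, frames (32 94 83)

{32, 83, 94}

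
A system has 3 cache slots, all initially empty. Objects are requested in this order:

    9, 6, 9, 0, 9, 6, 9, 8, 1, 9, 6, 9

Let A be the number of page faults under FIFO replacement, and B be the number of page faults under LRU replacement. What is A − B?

1

Under FIFO: F F . F . . . F F F F . → 7 faults.
Under LRU: F F . F . . . F F . F . → 6 faults.
A − B = 7 − 6 = 1.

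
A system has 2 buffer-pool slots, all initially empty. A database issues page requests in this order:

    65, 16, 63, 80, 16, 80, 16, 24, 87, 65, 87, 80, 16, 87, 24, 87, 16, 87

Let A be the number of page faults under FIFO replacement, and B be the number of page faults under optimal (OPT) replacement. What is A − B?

3

Under FIFO: F F F F F . . F F F . F F F F . F F → 14 faults.
Under OPT: F F F F . . . F F F . F F . F . F . → 11 faults.
A − B = 14 − 11 = 3.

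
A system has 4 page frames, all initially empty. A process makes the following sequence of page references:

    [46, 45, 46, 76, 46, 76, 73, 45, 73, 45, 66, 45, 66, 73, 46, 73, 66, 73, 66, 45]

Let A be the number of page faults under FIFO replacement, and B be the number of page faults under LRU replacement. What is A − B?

Under FIFO: F F . F . . F . . . F . . . F . . . . F → 7 faults.
Under LRU: F F . F . . F . . . F . . . F . . . . . → 6 faults.
A − B = 7 − 6 = 1.

1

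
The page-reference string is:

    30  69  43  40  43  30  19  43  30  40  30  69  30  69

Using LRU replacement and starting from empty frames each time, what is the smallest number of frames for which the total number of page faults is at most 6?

4

f=1: 14 faults
f=2: 10 faults
f=3: 8 faults
f=4: 6 faults
f=5: 5 faults
Smallest f with faults ≤ 6 is 4.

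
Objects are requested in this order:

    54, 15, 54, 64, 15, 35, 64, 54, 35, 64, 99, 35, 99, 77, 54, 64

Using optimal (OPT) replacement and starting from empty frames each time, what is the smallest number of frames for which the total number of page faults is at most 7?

f=1: 16 faults
f=2: 10 faults
f=3: 7 faults
f=4: 6 faults
f=5: 6 faults
f=6: 6 faults
Smallest f with faults ≤ 7 is 3.

3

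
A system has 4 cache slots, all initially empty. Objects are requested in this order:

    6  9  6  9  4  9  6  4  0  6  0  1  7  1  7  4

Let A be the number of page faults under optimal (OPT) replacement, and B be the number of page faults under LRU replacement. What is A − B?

-1

Under OPT: F F . . F . . . F . . F F . . . → 6 faults.
Under LRU: F F . . F . . . F . . F F . . F → 7 faults.
A − B = 6 − 7 = -1.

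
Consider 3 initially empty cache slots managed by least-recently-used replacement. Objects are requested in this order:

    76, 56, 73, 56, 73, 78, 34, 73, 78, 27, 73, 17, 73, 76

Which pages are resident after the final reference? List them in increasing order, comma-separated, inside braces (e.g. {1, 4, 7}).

{17, 73, 76}

76: miss, frames {76}
56: miss, frames {76,56}
73: miss, frames {76,56,73}
56: hit
73: hit
78: miss, evict 76, frames {56,73,78}
34: miss, evict 56, frames {73,78,34}
73: hit
78: hit
27: miss, evict 34, frames {73,78,27}
73: hit
17: miss, evict 78, frames {27,73,17}
73: hit
76: miss, evict 27, frames {17,73,76}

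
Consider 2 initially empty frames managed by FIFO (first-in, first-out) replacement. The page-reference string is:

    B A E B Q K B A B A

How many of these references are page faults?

B: fault, frames (B)
A: fault, frames (B A)
E: fault, evict B, frames (A E)
B: fault, evict A, frames (E B)
Q: fault, evict E, frames (B Q)
K: fault, evict B, frames (Q K)
B: fault, evict Q, frames (K B)
A: fault, evict K, frames (B A)
B: hit
A: hit
Page faults: 8.

8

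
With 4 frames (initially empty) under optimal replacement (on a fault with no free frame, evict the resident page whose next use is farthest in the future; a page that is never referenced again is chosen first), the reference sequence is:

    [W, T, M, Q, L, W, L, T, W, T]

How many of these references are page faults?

W -> fault, frames {W}
T -> fault, frames {W,T}
M -> fault, frames {W,T,M}
Q -> fault, frames {W,T,M,Q}
L -> fault, evict Q, frames {W,T,M,L}
W -> hit
L -> hit
T -> hit
W -> hit
T -> hit
Page faults: 5.

5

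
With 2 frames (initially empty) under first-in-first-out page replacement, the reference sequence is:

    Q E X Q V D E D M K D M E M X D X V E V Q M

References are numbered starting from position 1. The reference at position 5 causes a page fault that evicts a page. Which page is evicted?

X

pos 1: Q → fault, frames (Q)
pos 2: E → fault, frames (Q E)
pos 3: X → fault, evict Q, frames (E X)
pos 4: Q → fault, evict E, frames (X Q)
pos 5: V → fault, evict X, frames (Q V)
At position 5, page X is evicted.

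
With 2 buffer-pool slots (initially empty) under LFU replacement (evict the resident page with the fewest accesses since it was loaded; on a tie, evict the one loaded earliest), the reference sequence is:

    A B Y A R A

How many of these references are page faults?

5

A: miss, frames [A]
B: miss, frames [A, B]
Y: miss, evict A, frames [B, Y]
A: miss, evict B, frames [Y, A]
R: miss, evict Y, frames [A, R]
A: hit
Page faults: 5.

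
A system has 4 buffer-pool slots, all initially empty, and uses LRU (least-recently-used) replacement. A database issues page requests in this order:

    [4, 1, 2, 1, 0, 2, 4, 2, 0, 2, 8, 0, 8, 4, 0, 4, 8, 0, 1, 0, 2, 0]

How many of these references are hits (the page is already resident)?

4: miss, frames (4)
1: miss, frames (4 1)
2: miss, frames (4 1 2)
1: hit
0: miss, frames (4 2 1 0)
2: hit
4: hit
2: hit
0: hit
2: hit
8: miss, evict 1, frames (4 0 2 8)
0: hit
8: hit
4: hit
0: hit
4: hit
8: hit
0: hit
1: miss, evict 2, frames (4 8 0 1)
0: hit
2: miss, evict 4, frames (8 1 0 2)
0: hit
Hits: 15.

15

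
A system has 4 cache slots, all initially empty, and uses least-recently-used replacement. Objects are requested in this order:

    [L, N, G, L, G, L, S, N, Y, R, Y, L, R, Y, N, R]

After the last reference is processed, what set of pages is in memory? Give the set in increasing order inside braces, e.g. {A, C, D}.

L -> fault, frames {L}
N -> fault, frames {L,N}
G -> fault, frames {L,N,G}
L -> hit
G -> hit
L -> hit
S -> fault, frames {N,G,L,S}
N -> hit
Y -> fault, evict G, frames {L,S,N,Y}
R -> fault, evict L, frames {S,N,Y,R}
Y -> hit
L -> fault, evict S, frames {N,R,Y,L}
R -> hit
Y -> hit
N -> hit
R -> hit

{L, N, R, Y}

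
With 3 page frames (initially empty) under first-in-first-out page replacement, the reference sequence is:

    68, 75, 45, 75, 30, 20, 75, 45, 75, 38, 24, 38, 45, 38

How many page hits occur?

68: fault, frames [68]
75: fault, frames [68, 75]
45: fault, frames [68, 75, 45]
75: hit
30: fault, evict 68, frames [75, 45, 30]
20: fault, evict 75, frames [45, 30, 20]
75: fault, evict 45, frames [30, 20, 75]
45: fault, evict 30, frames [20, 75, 45]
75: hit
38: fault, evict 20, frames [75, 45, 38]
24: fault, evict 75, frames [45, 38, 24]
38: hit
45: hit
38: hit
Hits: 5.

5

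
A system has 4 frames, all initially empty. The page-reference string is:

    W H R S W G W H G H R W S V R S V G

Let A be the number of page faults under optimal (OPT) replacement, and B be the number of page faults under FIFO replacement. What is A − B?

Under OPT: F F F F . F . . . . . . F F . . . . → 7 faults.
Under FIFO: F F F F . F F F . . F . F F . . . F → 11 faults.
A − B = 7 − 11 = -4.

-4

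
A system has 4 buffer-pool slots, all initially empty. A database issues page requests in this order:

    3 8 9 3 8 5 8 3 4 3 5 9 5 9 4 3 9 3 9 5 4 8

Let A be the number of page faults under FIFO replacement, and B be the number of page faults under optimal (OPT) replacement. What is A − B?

1

Under FIFO: F F F . . F . . F F . . . . . . . . . . . F → 7 faults.
Under OPT: F F F . . F . . F . . . . . . . . . . . . F → 6 faults.
A − B = 7 − 6 = 1.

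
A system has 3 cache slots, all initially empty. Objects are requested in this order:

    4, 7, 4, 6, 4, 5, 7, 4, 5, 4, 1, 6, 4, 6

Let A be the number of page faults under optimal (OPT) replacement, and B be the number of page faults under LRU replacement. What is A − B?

-1

Under OPT: F F . F . F . . . . F F . . → 6 faults.
Under LRU: F F . F . F F . . . F F . . → 7 faults.
A − B = 6 − 7 = -1.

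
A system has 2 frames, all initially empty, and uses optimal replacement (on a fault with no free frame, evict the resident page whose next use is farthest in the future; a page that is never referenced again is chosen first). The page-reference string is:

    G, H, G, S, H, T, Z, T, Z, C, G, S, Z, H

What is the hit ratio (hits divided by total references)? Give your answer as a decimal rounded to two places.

0.36

G -> miss, frames (G)
H -> miss, frames (G H)
G -> hit
S -> miss, evict G, frames (H S)
H -> hit
T -> miss, evict H, frames (S T)
Z -> miss, evict S, frames (T Z)
T -> hit
Z -> hit
C -> miss, evict T, frames (Z C)
G -> miss, evict C, frames (Z G)
S -> miss, evict G, frames (Z S)
Z -> hit
H -> miss, evict S, frames (Z H)
Hits: 5 of 14 references → 5/14 = 0.3571.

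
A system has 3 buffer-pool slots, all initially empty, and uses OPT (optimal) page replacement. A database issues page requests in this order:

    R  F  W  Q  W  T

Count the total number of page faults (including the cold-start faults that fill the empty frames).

5

R: fault, frames {R}
F: fault, frames {R,F}
W: fault, frames {R,F,W}
Q: fault, evict F, frames {R,W,Q}
W: hit
T: fault, evict Q, frames {R,W,T}
Page faults: 5.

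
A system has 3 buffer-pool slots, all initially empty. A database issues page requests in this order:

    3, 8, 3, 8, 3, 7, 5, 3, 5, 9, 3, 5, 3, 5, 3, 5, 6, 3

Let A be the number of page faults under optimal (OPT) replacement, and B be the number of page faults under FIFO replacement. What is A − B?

-1

Under OPT: F F . . . F F . . F . . . . . . F . → 6 faults.
Under FIFO: F F . . . F F F . F . . . . . . F . → 7 faults.
A − B = 6 − 7 = -1.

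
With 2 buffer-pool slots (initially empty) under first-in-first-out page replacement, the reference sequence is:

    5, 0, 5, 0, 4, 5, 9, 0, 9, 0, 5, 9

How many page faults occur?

5: fault, frames {5}
0: fault, frames {5,0}
5: hit
0: hit
4: fault, evict 5, frames {0,4}
5: fault, evict 0, frames {4,5}
9: fault, evict 4, frames {5,9}
0: fault, evict 5, frames {9,0}
9: hit
0: hit
5: fault, evict 9, frames {0,5}
9: fault, evict 0, frames {5,9}
Page faults: 8.

8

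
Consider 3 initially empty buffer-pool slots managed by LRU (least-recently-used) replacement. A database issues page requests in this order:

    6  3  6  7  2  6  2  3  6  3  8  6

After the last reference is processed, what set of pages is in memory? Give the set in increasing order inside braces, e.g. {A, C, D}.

6 → fault, frames {6}
3 → fault, frames {6,3}
6 → hit
7 → fault, frames {3,6,7}
2 → fault, evict 3, frames {6,7,2}
6 → hit
2 → hit
3 → fault, evict 7, frames {6,2,3}
6 → hit
3 → hit
8 → fault, evict 2, frames {6,3,8}
6 → hit

{3, 6, 8}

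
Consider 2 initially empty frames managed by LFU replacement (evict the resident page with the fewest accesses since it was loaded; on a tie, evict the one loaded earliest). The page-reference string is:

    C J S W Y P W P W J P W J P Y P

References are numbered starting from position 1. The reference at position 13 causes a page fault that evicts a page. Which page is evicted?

P

pos 1: C -> fault, frames [C]
pos 2: J -> fault, frames [C, J]
pos 3: S -> fault, evict C, frames [J, S]
pos 4: W -> fault, evict J, frames [S, W]
pos 5: Y -> fault, evict S, frames [W, Y]
pos 6: P -> fault, evict W, frames [Y, P]
pos 7: W -> fault, evict Y, frames [P, W]
pos 8: P -> hit
pos 9: W -> hit
pos 10: J -> fault, evict P, frames [W, J]
pos 11: P -> fault, evict J, frames [W, P]
pos 12: W -> hit
pos 13: J -> fault, evict P, frames [W, J]
At position 13, page P is evicted.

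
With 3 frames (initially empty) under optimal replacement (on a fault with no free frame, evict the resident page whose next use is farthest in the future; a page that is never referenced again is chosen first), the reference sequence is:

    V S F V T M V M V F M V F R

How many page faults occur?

6

V → miss, frames {V}
S → miss, frames {V,S}
F → miss, frames {V,S,F}
V → hit
T → miss, evict S, frames {V,F,T}
M → miss, evict T, frames {V,F,M}
V → hit
M → hit
V → hit
F → hit
M → hit
V → hit
F → hit
R → miss, evict M, frames {V,F,R}
Page faults: 6.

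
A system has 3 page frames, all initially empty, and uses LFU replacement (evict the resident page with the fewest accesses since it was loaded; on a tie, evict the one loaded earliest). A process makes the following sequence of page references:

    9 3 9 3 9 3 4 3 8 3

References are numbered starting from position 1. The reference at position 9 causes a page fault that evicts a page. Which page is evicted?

pos 1: 9 -> fault, frames {9}
pos 2: 3 -> fault, frames {9,3}
pos 3: 9 -> hit
pos 4: 3 -> hit
pos 5: 9 -> hit
pos 6: 3 -> hit
pos 7: 4 -> fault, frames {9,3,4}
pos 8: 3 -> hit
pos 9: 8 -> fault, evict 4, frames {9,3,8}
At position 9, page 4 is evicted.

4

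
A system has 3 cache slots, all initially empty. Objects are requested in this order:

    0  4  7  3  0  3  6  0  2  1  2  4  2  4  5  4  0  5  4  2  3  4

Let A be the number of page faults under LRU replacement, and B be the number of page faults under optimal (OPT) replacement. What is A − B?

Under LRU: F F F F F . F . F F . F . . F . F . . F F . → 13 faults.
Under OPT: F F F F . . F . F F . . . . F . F . . F F . → 11 faults.
A − B = 13 − 11 = 2.

2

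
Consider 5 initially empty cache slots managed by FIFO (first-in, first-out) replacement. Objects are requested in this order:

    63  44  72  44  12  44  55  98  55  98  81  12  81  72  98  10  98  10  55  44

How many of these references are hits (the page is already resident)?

11

63 -> miss, frames {63}
44 -> miss, frames {63,44}
72 -> miss, frames {63,44,72}
44 -> hit
12 -> miss, frames {63,44,72,12}
44 -> hit
55 -> miss, frames {63,44,72,12,55}
98 -> miss, evict 63, frames {44,72,12,55,98}
55 -> hit
98 -> hit
81 -> miss, evict 44, frames {72,12,55,98,81}
12 -> hit
81 -> hit
72 -> hit
98 -> hit
10 -> miss, evict 72, frames {12,55,98,81,10}
98 -> hit
10 -> hit
55 -> hit
44 -> miss, evict 12, frames {55,98,81,10,44}
Hits: 11.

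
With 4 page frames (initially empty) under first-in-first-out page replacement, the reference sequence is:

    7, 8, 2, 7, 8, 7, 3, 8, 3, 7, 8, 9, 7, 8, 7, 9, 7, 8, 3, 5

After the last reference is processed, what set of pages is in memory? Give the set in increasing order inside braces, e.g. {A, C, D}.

7: fault, frames [7]
8: fault, frames [7, 8]
2: fault, frames [7, 8, 2]
7: hit
8: hit
7: hit
3: fault, frames [7, 8, 2, 3]
8: hit
3: hit
7: hit
8: hit
9: fault, evict 7, frames [8, 2, 3, 9]
7: fault, evict 8, frames [2, 3, 9, 7]
8: fault, evict 2, frames [3, 9, 7, 8]
7: hit
9: hit
7: hit
8: hit
3: hit
5: fault, evict 3, frames [9, 7, 8, 5]

{5, 7, 8, 9}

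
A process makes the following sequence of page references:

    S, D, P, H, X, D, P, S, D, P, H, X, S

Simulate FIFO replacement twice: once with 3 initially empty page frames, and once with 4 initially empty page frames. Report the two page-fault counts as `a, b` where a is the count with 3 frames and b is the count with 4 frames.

10, 11

3 frames: F F F F F F F F . . F F . → 10 faults.
4 frames: F F F F F . . F F F F F F → 11 faults.
11 > 10: adding a frame increased faults — Belady's anomaly.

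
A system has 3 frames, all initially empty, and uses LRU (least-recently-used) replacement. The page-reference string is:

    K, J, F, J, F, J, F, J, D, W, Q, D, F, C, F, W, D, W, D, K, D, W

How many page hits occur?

K → fault, frames {K}
J → fault, frames {K,J}
F → fault, frames {K,J,F}
J → hit
F → hit
J → hit
F → hit
J → hit
D → fault, evict K, frames {F,J,D}
W → fault, evict F, frames {J,D,W}
Q → fault, evict J, frames {D,W,Q}
D → hit
F → fault, evict W, frames {Q,D,F}
C → fault, evict Q, frames {D,F,C}
F → hit
W → fault, evict D, frames {C,F,W}
D → fault, evict C, frames {F,W,D}
W → hit
D → hit
K → fault, evict F, frames {W,D,K}
D → hit
W → hit
Hits: 11.

11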